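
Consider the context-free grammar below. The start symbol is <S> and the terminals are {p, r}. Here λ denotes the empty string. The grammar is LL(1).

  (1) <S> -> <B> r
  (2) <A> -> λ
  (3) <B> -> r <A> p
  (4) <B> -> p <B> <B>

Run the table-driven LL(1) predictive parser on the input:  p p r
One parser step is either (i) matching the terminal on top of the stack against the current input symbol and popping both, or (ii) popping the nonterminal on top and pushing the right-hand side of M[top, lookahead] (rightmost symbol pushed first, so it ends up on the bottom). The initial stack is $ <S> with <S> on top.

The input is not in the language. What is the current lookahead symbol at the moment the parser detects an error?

$

     Stack                Input    Action
  1  $ <S>                p p r $  expand <S> -> <B> r
  2  $ r <B>              p p r $  expand <B> -> p <B> <B>
  3  $ r <B> <B> p        p p r $  match p
  4  $ r <B> <B>          p r $    expand <B> -> p <B> <B>
  5  $ r <B> <B> <B> p    p r $    match p
  6  $ r <B> <B> <B>      r $      expand <B> -> r <A> p
  7  $ r <B> <B> p <A> r  r $      match r
  8  $ r <B> <B> p <A>    $        error: M[<A>, $] is empty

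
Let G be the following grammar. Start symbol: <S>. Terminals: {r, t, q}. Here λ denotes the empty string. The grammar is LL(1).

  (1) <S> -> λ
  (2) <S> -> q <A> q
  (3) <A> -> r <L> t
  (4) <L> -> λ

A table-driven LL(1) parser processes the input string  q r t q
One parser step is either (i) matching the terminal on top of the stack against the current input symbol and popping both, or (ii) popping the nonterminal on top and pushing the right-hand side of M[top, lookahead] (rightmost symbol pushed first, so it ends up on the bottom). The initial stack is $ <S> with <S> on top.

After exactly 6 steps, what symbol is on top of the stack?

q

step 1: stack=$ <S>  input=q r t q $  — expand <S> -> q <A> q
step 2: stack=$ q <A> q  input=q r t q $  — match q
step 3: stack=$ q <A>  input=r t q $  — expand <A> -> r <L> t
step 4: stack=$ q t <L> r  input=r t q $  — match r
step 5: stack=$ q t <L>  input=t q $  — expand <L> -> λ
step 6: stack=$ q t  input=t q $  — match t
Stack after step 6: $ q (top = q).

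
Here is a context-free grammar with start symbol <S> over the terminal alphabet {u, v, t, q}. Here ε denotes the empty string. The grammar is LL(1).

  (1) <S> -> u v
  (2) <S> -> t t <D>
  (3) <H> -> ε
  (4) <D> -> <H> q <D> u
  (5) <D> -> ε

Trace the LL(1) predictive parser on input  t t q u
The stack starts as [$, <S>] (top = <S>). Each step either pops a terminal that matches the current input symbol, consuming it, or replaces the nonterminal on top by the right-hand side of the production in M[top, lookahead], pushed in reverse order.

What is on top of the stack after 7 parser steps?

     Stack          Input      Action
  1  $ <S>          t t q u $  expand <S> -> t t <D>
  2  $ <D> t t      t t q u $  match t
  3  $ <D> t        t q u $    match t
  4  $ <D>          q u $      expand <D> -> <H> q <D> u
  5  $ u <D> q <H>  q u $      expand <H> -> ε
  6  $ u <D> q      q u $      match q
  7  $ u <D>        u $        expand <D> -> ε
Stack after step 7: $ u (top = u).

u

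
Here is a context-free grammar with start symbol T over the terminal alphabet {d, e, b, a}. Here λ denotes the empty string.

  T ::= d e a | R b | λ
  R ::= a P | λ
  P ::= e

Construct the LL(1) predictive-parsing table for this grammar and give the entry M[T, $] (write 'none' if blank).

FIRST(R): from R::=a P we get {a}; from R::=λ we get {λ}. So FIRST(R) = {λ, a}.
FIRST(P): from P::=e we get {e}. So FIRST(P) = {e}.
FIRST(T): from T::=d e a we get {d}; from T::=R b we get {a, b}; from T::=λ we get {λ}. So FIRST(T) = {λ, a, b, d}.
FOLLOW(T) includes $ since T is the start symbol.
FOLLOW(T): T appears on no right-hand side. Thus FOLLOW(T) = {$}.
For T ::= d e a: FIRST(d e a) = {d}, so it goes in M[T, t] for t ∈ {d}.
For T ::= R b: FIRST(R b) = {a, b}, so it goes in M[T, t] for t ∈ {a, b}.
For T ::= λ: FIRST(λ) = {λ}, so it goes in M[T, t] for t ∈ {}; since λ ∈ FIRST, also for every t ∈ FOLLOW(T) = {$}.

T ::= λ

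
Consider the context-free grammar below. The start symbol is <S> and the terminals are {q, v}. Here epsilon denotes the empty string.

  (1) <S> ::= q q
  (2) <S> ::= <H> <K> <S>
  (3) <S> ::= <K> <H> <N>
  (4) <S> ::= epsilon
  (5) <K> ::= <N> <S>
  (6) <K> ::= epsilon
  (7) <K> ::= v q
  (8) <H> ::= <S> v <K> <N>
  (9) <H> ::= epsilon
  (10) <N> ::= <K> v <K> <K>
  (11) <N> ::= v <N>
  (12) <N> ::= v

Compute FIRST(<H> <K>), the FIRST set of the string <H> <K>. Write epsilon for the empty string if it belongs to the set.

{epsilon, q, v}

FIRST(<S>): from <S>::=q q we get {q}; from <S>::=<H> <K> <S> we get {epsilon, q, v}; from <S>::=<K> <H> <N> we get {q, v}; from <S>::=epsilon we get {epsilon}. So FIRST(<S>) = {epsilon, q, v}.
FIRST(<H>): from <H>::=<S> v <K> <N> we get {q, v}; from <H>::=epsilon we get {epsilon}. So FIRST(<H>) = {epsilon, q, v}.
FIRST(<K>): from <K>::=<N> <S> we get {v}; from <K>::=epsilon we get {epsilon}; from <K>::=v q we get {v}. So FIRST(<K>) = {epsilon, v}.
FIRST(<N>): from <N>::=<K> v <K> <K> we get {v}; from <N>::=v <N> we get {v}; from <N>::=v we get {v}. So FIRST(<N>) = {v}.
FIRST(<H> <K>): take FIRST of each symbol in turn, carrying on past any symbol whose FIRST contains epsilon; result {epsilon, q, v}.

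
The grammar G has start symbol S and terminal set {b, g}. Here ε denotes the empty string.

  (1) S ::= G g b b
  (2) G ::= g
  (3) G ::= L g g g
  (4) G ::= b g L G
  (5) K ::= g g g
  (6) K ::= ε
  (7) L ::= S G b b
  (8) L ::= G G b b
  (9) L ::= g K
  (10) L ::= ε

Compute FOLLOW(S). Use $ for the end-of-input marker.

FIRST(K): from K::=g g g we get {g}; from K::=ε we get {ε}. So FIRST(K) = {ε, g}.
FIRST(S): from S::=G g b b we get {b, g}. So FIRST(S) = {b, g}.
FIRST(G): from G::=g we get {g}; from G::=L g g g we get {b, g}; from G::=b g L G we get {b}. So FIRST(G) = {b, g}.
FIRST(L): from L::=S G b b we get {b, g}; from L::=G G b b we get {b, g}; from L::=g K we get {g}; from L::=ε we get {ε}. So FIRST(L) = {ε, b, g}.
FOLLOW(S) includes $ since S is the start symbol.
FOLLOW(S): in L::=S G b b, S is followed by G b b with FIRST {b, g}. Thus FOLLOW(S) = {$, b, g}.
FOLLOW(G): in S::=G g b b, G is followed by g b b with FIRST {g}; in G::=b g L G, the suffix after G is empty (adds nothing new); in L::=S G b b, G is followed by b b with FIRST {b}; in L::=G G b b (occurrence 1), G is followed by G b b with FIRST {b, g}; in L::=G G b b (occurrence 2), G is followed by b b with FIRST {b}. Thus FOLLOW(G) = {b, g}.
FOLLOW(L): in G::=L g g g, L is followed by g g g with FIRST {g}; in G::=b g L G, L is followed by G with FIRST {b, g}. Thus FOLLOW(L) = {b, g}.
FOLLOW(K): in L::=g K, the suffix after K is empty, so FOLLOW(K) ⊇ FOLLOW(L) = {b, g}. Thus FOLLOW(K) = {b, g}.

{$, b, g}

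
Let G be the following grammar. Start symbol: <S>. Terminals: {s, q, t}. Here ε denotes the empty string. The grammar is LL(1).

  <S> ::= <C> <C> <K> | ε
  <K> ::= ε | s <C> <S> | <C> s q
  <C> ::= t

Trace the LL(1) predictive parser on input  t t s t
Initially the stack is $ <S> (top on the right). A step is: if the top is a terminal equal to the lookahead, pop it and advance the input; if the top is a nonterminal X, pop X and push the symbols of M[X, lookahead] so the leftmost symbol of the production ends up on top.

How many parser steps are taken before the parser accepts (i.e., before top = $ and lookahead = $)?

      Stack          Input      Action
   1  $ <S>          t t s t $  expand <S> ::= <C> <C> <K>
   2  $ <K> <C> <C>  t t s t $  expand <C> ::= t
   3  $ <K> <C> t    t t s t $  match t
   4  $ <K> <C>      t s t $    expand <C> ::= t
   5  $ <K> t        t s t $    match t
   6  $ <K>          s t $      expand <K> ::= s <C> <S>
   7  $ <S> <C> s    s t $      match s
   8  $ <S> <C>      t $        expand <C> ::= t
   9  $ <S> t        t $        match t
  10  $ <S>          $          expand <S> ::= ε
Accept reached after 10 steps.

10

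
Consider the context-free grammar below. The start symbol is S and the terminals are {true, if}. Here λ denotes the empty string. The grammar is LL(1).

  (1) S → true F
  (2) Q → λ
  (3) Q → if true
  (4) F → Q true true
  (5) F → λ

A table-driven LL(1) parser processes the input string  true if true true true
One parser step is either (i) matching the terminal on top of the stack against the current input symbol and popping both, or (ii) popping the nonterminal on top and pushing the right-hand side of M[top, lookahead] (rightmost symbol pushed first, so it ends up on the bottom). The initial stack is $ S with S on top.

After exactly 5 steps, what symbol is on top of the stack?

step 1: stack=$ S  input=true if true true true $  — expand S → true F
step 2: stack=$ F true  input=true if true true true $  — match true
step 3: stack=$ F  input=if true true true $  — expand F → Q true true
step 4: stack=$ true true Q  input=if true true true $  — expand Q → if true
step 5: stack=$ true true true if  input=if true true true $  — match if
Stack after step 5: $ true true true (top = true).

true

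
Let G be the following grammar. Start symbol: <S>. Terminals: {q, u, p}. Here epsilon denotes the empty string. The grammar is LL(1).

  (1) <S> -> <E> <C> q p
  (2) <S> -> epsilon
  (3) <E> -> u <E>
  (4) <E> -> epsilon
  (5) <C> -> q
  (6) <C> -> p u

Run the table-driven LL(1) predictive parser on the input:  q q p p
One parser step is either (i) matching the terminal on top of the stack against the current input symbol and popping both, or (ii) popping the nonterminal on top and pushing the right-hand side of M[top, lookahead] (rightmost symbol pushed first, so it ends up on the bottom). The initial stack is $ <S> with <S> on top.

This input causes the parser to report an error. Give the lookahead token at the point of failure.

     Stack          Input      Action
  1  $ <S>          q q p p $  expand <S> -> <E> <C> q p
  2  $ p q <C> <E>  q q p p $  expand <E> -> epsilon
  3  $ p q <C>      q q p p $  expand <C> -> q
  4  $ p q q        q q p p $  match q
  5  $ p q          q p p $    match q
  6  $ p            p p $      match p
  7  $              p $        error: stack empty but input remains

p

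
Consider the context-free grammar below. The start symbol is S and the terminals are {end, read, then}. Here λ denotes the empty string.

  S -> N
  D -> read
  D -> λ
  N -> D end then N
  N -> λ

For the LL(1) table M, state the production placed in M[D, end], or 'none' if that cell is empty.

D -> λ

FIRST(D): from D->read we get {read}; from D->λ we get {λ}. So FIRST(D) = {λ, read}.
FIRST(N): from N->D end then N we get {end, read}; from N->λ we get {λ}. So FIRST(N) = {λ, end, read}.
FIRST(S): from S->N we get {λ, end, read}. So FIRST(S) = {λ, end, read}.
FOLLOW(S) includes $ since S is the start symbol.
FOLLOW(D): in N->D end then N, D is followed by end then N with FIRST {end}. Thus FOLLOW(D) = {end}.
For D -> read: FIRST(read) = {read}, so it goes in M[D, t] for t ∈ {read}.
For D -> λ: FIRST(λ) = {λ}, so it goes in M[D, t] for t ∈ {}; since λ ∈ FIRST, also for every t ∈ FOLLOW(D) = {end}.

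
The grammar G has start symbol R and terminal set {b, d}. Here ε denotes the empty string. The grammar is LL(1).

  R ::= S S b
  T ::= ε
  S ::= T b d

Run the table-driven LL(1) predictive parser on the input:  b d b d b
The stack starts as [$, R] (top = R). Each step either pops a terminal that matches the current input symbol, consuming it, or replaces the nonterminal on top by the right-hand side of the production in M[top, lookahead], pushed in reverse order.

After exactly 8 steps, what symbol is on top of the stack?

     Stack        Input        Action
  1  $ R          b d b d b $  expand R ::= S S b
  2  $ b S S      b d b d b $  expand S ::= T b d
  3  $ b S d b T  b d b d b $  expand T ::= ε
  4  $ b S d b    b d b d b $  match b
  5  $ b S d      d b d b $    match d
  6  $ b S        b d b $      expand S ::= T b d
  7  $ b d b T    b d b $      expand T ::= ε
  8  $ b d b      b d b $      match b
Stack after step 8: $ b d (top = d).

d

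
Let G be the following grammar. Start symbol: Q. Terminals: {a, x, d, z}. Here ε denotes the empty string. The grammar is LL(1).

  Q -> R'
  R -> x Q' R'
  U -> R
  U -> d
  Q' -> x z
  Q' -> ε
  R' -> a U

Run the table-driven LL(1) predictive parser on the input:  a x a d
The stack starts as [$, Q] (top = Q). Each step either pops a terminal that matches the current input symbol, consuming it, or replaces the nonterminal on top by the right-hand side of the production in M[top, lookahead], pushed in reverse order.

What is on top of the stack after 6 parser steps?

Q'

     Stack      Input      Action
  1  $ Q        a x a d $  expand Q -> R'
  2  $ R'       a x a d $  expand R' -> a U
  3  $ U a      a x a d $  match a
  4  $ U        x a d $    expand U -> R
  5  $ R        x a d $    expand R -> x Q' R'
  6  $ R' Q' x  x a d $    match x
Stack after step 6: $ R' Q' (top = Q').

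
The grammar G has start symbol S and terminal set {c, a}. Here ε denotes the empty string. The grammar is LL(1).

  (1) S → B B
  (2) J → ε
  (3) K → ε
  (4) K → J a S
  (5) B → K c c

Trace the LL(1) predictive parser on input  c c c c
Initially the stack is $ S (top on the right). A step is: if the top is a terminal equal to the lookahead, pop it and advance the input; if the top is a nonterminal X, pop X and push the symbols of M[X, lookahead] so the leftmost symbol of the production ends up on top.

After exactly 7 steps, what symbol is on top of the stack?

c

step 1: stack=$ S  input=c c c c $  — expand S → B B
step 2: stack=$ B B  input=c c c c $  — expand B → K c c
step 3: stack=$ B c c K  input=c c c c $  — expand K → ε
step 4: stack=$ B c c  input=c c c c $  — match c
step 5: stack=$ B c  input=c c c $  — match c
step 6: stack=$ B  input=c c $  — expand B → K c c
step 7: stack=$ c c K  input=c c $  — expand K → ε
Stack after step 7: $ c c (top = c).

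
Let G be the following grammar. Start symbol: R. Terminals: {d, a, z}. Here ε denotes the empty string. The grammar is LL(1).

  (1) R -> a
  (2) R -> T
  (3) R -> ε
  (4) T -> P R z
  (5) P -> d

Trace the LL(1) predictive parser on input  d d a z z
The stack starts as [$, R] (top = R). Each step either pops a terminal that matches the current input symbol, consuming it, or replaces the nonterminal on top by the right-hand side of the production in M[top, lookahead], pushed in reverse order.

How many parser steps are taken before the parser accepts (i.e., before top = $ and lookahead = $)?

step 1: stack=$ R  input=d d a z z $  — expand R -> T
step 2: stack=$ T  input=d d a z z $  — expand T -> P R z
step 3: stack=$ z R P  input=d d a z z $  — expand P -> d
step 4: stack=$ z R d  input=d d a z z $  — match d
step 5: stack=$ z R  input=d a z z $  — expand R -> T
step 6: stack=$ z T  input=d a z z $  — expand T -> P R z
step 7: stack=$ z z R P  input=d a z z $  — expand P -> d
step 8: stack=$ z z R d  input=d a z z $  — match d
step 9: stack=$ z z R  input=a z z $  — expand R -> a
step 10: stack=$ z z a  input=a z z $  — match a
step 11: stack=$ z z  input=z z $  — match z
step 12: stack=$ z  input=z $  — match z
Accept reached after 12 steps.

12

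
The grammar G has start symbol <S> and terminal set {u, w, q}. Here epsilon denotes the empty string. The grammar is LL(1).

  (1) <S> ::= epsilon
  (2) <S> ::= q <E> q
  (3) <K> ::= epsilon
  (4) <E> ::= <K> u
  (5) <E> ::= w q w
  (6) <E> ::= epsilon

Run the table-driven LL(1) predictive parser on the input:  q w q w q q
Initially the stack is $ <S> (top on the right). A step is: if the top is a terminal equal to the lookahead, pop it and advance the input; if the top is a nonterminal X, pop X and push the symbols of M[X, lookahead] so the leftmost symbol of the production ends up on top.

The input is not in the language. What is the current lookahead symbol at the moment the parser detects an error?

     Stack      Input          Action
  1  $ <S>      q w q w q q $  expand <S> ::= q <E> q
  2  $ q <E> q  q w q w q q $  match q
  3  $ q <E>    w q w q q $    expand <E> ::= w q w
  4  $ q w q w  w q w q q $    match w
  5  $ q w q    q w q q $      match q
  6  $ q w      w q q $        match w
  7  $ q        q q $          match q
  8  $          q $            error: stack empty but input remains

q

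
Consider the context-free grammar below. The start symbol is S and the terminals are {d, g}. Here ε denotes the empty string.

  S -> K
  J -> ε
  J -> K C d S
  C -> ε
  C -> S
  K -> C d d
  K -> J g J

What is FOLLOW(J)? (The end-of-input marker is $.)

{$, d, g}

FIRST(S) = {d, g}  (via K)
FIRST(C) = {ε, d, g}  (via S)
FIRST(J) = {ε, d, g}  (via K C d S)
FIRST(K) = {d, g}  (via C d d, J g J)
FOLLOW(S) includes $ since S is the start symbol.
FOLLOW(C): in J->K C d S, C is followed by d S with FIRST {d}; in K->C d d, C is followed by d d with FIRST {d}. Thus FOLLOW(C) = {d}.
FOLLOW(S): in J->K C d S, the suffix after S is empty, so FOLLOW(S) ⊇ FOLLOW(J) = {$, d, g}; in C->S, the suffix after S is empty, so FOLLOW(S) ⊇ FOLLOW(C) = {d}. Thus FOLLOW(S) = {$, d, g}.
FOLLOW(K): in S->K, the suffix after K is empty, so FOLLOW(K) ⊇ FOLLOW(S) = {$, d, g}; in J->K C d S, K is followed by C d S with FIRST {d, g}. Thus FOLLOW(K) = {$, d, g}.
FOLLOW(J): in K->J g J (occurrence 1), J is followed by g J with FIRST {g}; in K->J g J (occurrence 2), the suffix after J is empty, so FOLLOW(J) ⊇ FOLLOW(K) = {$, d, g}. Thus FOLLOW(J) = {$, d, g}.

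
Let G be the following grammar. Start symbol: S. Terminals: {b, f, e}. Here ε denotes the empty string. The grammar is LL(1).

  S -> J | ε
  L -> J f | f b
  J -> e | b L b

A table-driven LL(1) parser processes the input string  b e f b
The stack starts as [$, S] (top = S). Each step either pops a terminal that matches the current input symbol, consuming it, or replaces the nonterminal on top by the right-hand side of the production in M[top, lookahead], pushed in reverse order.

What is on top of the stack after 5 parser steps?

e

step 1: stack=$ S  input=b e f b $  — expand S -> J
step 2: stack=$ J  input=b e f b $  — expand J -> b L b
step 3: stack=$ b L b  input=b e f b $  — match b
step 4: stack=$ b L  input=e f b $  — expand L -> J f
step 5: stack=$ b f J  input=e f b $  — expand J -> e
Stack after step 5: $ b f e (top = e).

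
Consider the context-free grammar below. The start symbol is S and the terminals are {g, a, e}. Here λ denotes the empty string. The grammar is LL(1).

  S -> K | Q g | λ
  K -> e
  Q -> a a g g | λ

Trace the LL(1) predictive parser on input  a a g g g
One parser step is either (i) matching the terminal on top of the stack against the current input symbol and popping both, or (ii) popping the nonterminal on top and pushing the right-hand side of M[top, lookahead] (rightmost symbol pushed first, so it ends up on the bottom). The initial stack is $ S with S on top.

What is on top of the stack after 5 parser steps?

g

step 1: stack=$ S  input=a a g g g $  — expand S -> Q g
step 2: stack=$ g Q  input=a a g g g $  — expand Q -> a a g g
step 3: stack=$ g g g a a  input=a a g g g $  — match a
step 4: stack=$ g g g a  input=a g g g $  — match a
step 5: stack=$ g g g  input=g g g $  — match g
Stack after step 5: $ g g (top = g).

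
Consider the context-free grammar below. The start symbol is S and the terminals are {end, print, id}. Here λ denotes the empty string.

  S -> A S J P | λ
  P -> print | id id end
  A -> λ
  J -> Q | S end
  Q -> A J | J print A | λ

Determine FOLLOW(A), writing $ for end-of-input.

FIRST(P): from P->print we get {print}; from P->id id end we get {id}. So FIRST(P) = {id, print}.
FIRST(A): from A->λ we get {λ}. So FIRST(A) = {λ}.
FIRST(S): from S->A S J P we get {end, id, print}; from S->λ we get {λ}. So FIRST(S) = {λ, end, id, print}.
FIRST(J): from J->Q we get {λ, end, id, print}; from J->S end we get {end, id, print}. So FIRST(J) = {λ, end, id, print}.
FIRST(Q): from Q->A J we get {λ, end, id, print}; from Q->J print A we get {end, id, print}; from Q->λ we get {λ}. So FIRST(Q) = {λ, end, id, print}.
FOLLOW(S) includes $ since S is the start symbol.
FOLLOW(S): in S->A S J P, S is followed by J P with FIRST {end, id, print}; in J->S end, S is followed by end with FIRST {end}. Thus FOLLOW(S) = {$, end, id, print}.
FOLLOW(P): in S->A S J P, the suffix after P is empty, so FOLLOW(P) ⊇ FOLLOW(S) = {$, end, id, print}. Thus FOLLOW(P) = {$, end, id, print}.
FOLLOW(A): in S->A S J P, A is followed by S J P with FIRST {end, id, print}; in Q->A J, A is followed by J with FIRST {λ, end, id, print}; in Q->A J, the suffix after A is nullable, so FOLLOW(A) ⊇ FOLLOW(Q) = {id, print}; in Q->J print A, the suffix after A is empty, so FOLLOW(A) ⊇ FOLLOW(Q) = {id, print}. Thus FOLLOW(A) = {end, id, print}.
FOLLOW(J): in S->A S J P, J is followed by P with FIRST {id, print}; in Q->A J, the suffix after J is empty, so FOLLOW(J) ⊇ FOLLOW(Q) = {id, print}; in Q->J print A, J is followed by print A with FIRST {print}. Thus FOLLOW(J) = {id, print}.
FOLLOW(Q): in J->Q, the suffix after Q is empty, so FOLLOW(Q) ⊇ FOLLOW(J) = {id, print}. Thus FOLLOW(Q) = {id, print}.

{end, id, print}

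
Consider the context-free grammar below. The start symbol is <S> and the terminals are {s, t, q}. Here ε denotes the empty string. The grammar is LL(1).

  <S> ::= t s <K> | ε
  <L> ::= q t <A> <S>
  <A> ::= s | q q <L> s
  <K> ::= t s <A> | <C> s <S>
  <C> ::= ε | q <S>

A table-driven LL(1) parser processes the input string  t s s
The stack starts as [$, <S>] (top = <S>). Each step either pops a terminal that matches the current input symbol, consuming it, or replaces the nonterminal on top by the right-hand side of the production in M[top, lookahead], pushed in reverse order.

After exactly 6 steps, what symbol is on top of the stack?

     Stack        Input    Action
  1  $ <S>        t s s $  expand <S> ::= t s <K>
  2  $ <K> s t    t s s $  match t
  3  $ <K> s      s s $    match s
  4  $ <K>        s $      expand <K> ::= <C> s <S>
  5  $ <S> s <C>  s $      expand <C> ::= ε
  6  $ <S> s      s $      match s
Stack after step 6: $ <S> (top = <S>).

<S>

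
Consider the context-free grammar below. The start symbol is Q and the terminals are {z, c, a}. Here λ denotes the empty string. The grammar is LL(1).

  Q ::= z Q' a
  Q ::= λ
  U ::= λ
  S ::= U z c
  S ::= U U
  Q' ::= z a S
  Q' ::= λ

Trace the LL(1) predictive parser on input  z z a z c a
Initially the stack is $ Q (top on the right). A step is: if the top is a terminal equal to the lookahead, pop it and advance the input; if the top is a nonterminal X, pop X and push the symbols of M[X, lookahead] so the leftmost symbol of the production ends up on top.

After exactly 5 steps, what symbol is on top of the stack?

S

     Stack      Input          Action
  1  $ Q        z z a z c a $  expand Q ::= z Q' a
  2  $ a Q' z   z z a z c a $  match z
  3  $ a Q'     z a z c a $    expand Q' ::= z a S
  4  $ a S a z  z a z c a $    match z
  5  $ a S a    a z c a $      match a
Stack after step 5: $ a S (top = S).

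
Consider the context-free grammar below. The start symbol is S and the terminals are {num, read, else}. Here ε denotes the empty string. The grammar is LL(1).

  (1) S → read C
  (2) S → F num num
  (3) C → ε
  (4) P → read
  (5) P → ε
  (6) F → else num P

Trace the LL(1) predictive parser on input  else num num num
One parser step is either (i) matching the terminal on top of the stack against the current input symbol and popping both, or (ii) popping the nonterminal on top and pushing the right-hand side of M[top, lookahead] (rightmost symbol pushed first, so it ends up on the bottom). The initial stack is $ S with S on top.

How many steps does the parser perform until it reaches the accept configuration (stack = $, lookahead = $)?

7

     Stack                 Input               Action
  1  $ S                   else num num num $  expand S → F num num
  2  $ num num F           else num num num $  expand F → else num P
  3  $ num num P num else  else num num num $  match else
  4  $ num num P num       num num num $       match num
  5  $ num num P           num num $           expand P → ε
  6  $ num num             num num $           match num
  7  $ num                 num $               match num
Accept reached after 7 steps.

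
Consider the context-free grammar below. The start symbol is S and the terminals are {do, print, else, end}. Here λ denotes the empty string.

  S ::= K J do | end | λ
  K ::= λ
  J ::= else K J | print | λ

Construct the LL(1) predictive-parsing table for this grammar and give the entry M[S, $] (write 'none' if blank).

FIRST(K) = {λ}
FIRST(J) = {λ, else, print}
FIRST(S) = {λ, do, else, end, print}  (via K J do)
FOLLOW(S) includes $ since S is the start symbol.
FOLLOW(S): S appears on no right-hand side. Thus FOLLOW(S) = {$}.
For S ::= K J do: FIRST(K J do) = {do, else, print}, so it goes in M[S, t] for t ∈ {do, else, print}.
For S ::= end: FIRST(end) = {end}, so it goes in M[S, t] for t ∈ {end}.
For S ::= λ: FIRST(λ) = {λ}, so it goes in M[S, t] for t ∈ {}; since λ ∈ FIRST, also for every t ∈ FOLLOW(S) = {$}.

S ::= λ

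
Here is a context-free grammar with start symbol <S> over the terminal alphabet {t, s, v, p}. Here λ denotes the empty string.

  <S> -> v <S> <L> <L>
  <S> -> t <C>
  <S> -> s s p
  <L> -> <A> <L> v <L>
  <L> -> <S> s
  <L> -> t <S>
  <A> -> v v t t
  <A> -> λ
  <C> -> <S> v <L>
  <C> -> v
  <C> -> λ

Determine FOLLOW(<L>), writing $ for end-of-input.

{$, s, t, v}

FIRST(<S>) = {s, t, v}
FIRST(<A>) = {λ, v}
FIRST(<L>) = {s, t, v}  (via <A> <L> v <L>, <S> s)
FIRST(<C>) = {λ, s, t, v}  (via <S> v <L>)
FOLLOW(<S>) includes $ since <S> is the start symbol.
FOLLOW(<A>): in <L>-><A> <L> v <L>, <A> is followed by <L> v <L> with FIRST {s, t, v}. Thus FOLLOW(<A>) = {s, t, v}.
FOLLOW(<S>): in <S>->v <S> <L> <L>, <S> is followed by <L> <L> with FIRST {s, t, v}; in <L>-><S> s, <S> is followed by s with FIRST {s}; in <L>->t <S>, the suffix after <S> is empty, so FOLLOW(<S>) ⊇ FOLLOW(<L>) = {$, s, t, v}; in <C>-><S> v <L>, <S> is followed by v <L> with FIRST {v}. Thus FOLLOW(<S>) = {$, s, t, v}.
FOLLOW(<C>): in <S>->t <C>, the suffix after <C> is empty, so FOLLOW(<C>) ⊇ FOLLOW(<S>) = {$, s, t, v}. Thus FOLLOW(<C>) = {$, s, t, v}.
FOLLOW(<L>): in <S>->v <S> <L> <L> (occurrence 1), <L> is followed by <L> with FIRST {s, t, v}; in <S>->v <S> <L> <L> (occurrence 2), the suffix after <L> is empty, so FOLLOW(<L>) ⊇ FOLLOW(<S>) = {$, s, t, v}; in <L>-><A> <L> v <L> (occurrence 1), <L> is followed by v <L> with FIRST {v}; in <L>-><A> <L> v <L> (occurrence 2), the suffix after <L> is empty (adds nothing new); in <C>-><S> v <L>, the suffix after <L> is empty, so FOLLOW(<L>) ⊇ FOLLOW(<C>) = {$, s, t, v}. Thus FOLLOW(<L>) = {$, s, t, v}.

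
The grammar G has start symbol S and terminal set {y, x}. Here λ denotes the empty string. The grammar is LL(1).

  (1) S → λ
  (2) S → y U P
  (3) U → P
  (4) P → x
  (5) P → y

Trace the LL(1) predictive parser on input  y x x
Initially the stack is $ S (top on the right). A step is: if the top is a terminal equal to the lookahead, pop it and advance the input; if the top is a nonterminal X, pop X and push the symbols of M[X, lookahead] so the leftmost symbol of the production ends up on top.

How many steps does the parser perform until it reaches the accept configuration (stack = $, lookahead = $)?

step 1: stack=$ S  input=y x x $  — expand S → y U P
step 2: stack=$ P U y  input=y x x $  — match y
step 3: stack=$ P U  input=x x $  — expand U → P
step 4: stack=$ P P  input=x x $  — expand P → x
step 5: stack=$ P x  input=x x $  — match x
step 6: stack=$ P  input=x $  — expand P → x
step 7: stack=$ x  input=x $  — match x
Accept reached after 7 steps.

7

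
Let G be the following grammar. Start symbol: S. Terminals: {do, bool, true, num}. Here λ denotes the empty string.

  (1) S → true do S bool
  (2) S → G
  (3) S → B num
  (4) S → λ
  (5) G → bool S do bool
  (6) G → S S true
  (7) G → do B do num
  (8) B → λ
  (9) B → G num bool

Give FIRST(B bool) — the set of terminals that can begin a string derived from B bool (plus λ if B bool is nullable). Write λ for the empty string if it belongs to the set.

FIRST(S): from S→true do S bool we get {true}; from S→G we get {bool, do, num, true}; from S→B num we get {bool, do, num, true}; from S→λ we get {λ}. So FIRST(S) = {λ, bool, do, num, true}.
FIRST(G): from G→bool S do bool we get {bool}; from G→S S true we get {bool, do, num, true}; from G→do B do num we get {do}. So FIRST(G) = {bool, do, num, true}.
FIRST(B): from B→λ we get {λ}; from B→G num bool we get {bool, do, num, true}. So FIRST(B) = {λ, bool, do, num, true}.
FIRST(B bool): take FIRST of each symbol in turn, carrying on past any symbol whose FIRST contains λ; result {bool, do, num, true}.

{bool, do, num, true}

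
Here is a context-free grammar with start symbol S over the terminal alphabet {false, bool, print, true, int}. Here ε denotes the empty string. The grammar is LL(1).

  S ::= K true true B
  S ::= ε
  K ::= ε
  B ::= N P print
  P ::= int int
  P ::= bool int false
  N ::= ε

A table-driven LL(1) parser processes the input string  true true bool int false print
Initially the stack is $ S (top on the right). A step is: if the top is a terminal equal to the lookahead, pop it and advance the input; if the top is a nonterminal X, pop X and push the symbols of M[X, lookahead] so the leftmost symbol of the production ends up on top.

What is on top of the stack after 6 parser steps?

     Stack            Input                             Action
  1  $ S              true true bool int false print $  expand S ::= K true true B
  2  $ B true true K  true true bool int false print $  expand K ::= ε
  3  $ B true true    true true bool int false print $  match true
  4  $ B true         true bool int false print $       match true
  5  $ B              bool int false print $            expand B ::= N P print
  6  $ print P N      bool int false print $            expand N ::= ε
Stack after step 6: $ print P (top = P).

P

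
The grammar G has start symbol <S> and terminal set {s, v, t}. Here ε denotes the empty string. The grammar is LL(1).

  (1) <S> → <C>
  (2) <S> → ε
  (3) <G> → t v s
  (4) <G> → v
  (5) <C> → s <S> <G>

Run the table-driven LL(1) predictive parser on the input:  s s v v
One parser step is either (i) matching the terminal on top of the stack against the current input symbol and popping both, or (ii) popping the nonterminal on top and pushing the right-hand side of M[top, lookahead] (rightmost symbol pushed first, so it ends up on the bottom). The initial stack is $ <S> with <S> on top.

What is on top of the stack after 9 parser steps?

     Stack            Input      Action
  1  $ <S>            s s v v $  expand <S> → <C>
  2  $ <C>            s s v v $  expand <C> → s <S> <G>
  3  $ <G> <S> s      s s v v $  match s
  4  $ <G> <S>        s v v $    expand <S> → <C>
  5  $ <G> <C>        s v v $    expand <C> → s <S> <G>
  6  $ <G> <G> <S> s  s v v $    match s
  7  $ <G> <G> <S>    v v $      expand <S> → ε
  8  $ <G> <G>        v v $      expand <G> → v
  9  $ <G> v          v v $      match v
Stack after step 9: $ <G> (top = <G>).

<G>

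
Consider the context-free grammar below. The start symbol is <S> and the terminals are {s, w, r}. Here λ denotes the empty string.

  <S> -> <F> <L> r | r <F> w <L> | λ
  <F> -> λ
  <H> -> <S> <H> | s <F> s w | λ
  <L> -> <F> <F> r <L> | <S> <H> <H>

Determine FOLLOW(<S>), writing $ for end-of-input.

{$, r, s}

FIRST(<F>) = {λ}
FIRST(<S>) = {λ, r, s}  (via <F> <L> r)
FIRST(<H>) = {λ, r, s}  (via <S> <H>)
FIRST(<L>) = {λ, r, s}  (via <F> <F> r <L>, <S> <H> <H>)
FOLLOW(<S>) includes $ since <S> is the start symbol.
FOLLOW(<F>): in <S>-><F> <L> r, <F> is followed by <L> r with FIRST {r, s}; in <S>->r <F> w <L>, <F> is followed by w <L> with FIRST {w}; in <H>->s <F> s w, <F> is followed by s w with FIRST {s}; in <L>-><F> <F> r <L> (occurrence 1), <F> is followed by <F> r <L> with FIRST {r}; in <L>-><F> <F> r <L> (occurrence 2), <F> is followed by r <L> with FIRST {r}. Thus FOLLOW(<F>) = {r, s, w}.
FOLLOW(<S>): in <H>-><S> <H>, <S> is followed by <H> with FIRST {λ, r, s}; in <H>-><S> <H>, the suffix after <S> is nullable, so FOLLOW(<S>) ⊇ FOLLOW(<H>) = {$, r, s}; in <L>-><S> <H> <H>, <S> is followed by <H> <H> with FIRST {λ, r, s}; in <L>-><S> <H> <H>, the suffix after <S> is nullable, so FOLLOW(<S>) ⊇ FOLLOW(<L>) = {$, r, s}. Thus FOLLOW(<S>) = {$, r, s}.
FOLLOW(<L>): in <S>-><F> <L> r, <L> is followed by r with FIRST {r}; in <S>->r <F> w <L>, the suffix after <L> is empty, so FOLLOW(<L>) ⊇ FOLLOW(<S>) = {$, r, s}; in <L>-><F> <F> r <L>, the suffix after <L> is empty (adds nothing new). Thus FOLLOW(<L>) = {$, r, s}.
FOLLOW(<H>): in <H>-><S> <H>, the suffix after <H> is empty (adds nothing new); in <L>-><S> <H> <H> (occurrence 1), <H> is followed by <H> with FIRST {λ, r, s}; in <L>-><S> <H> <H> (occurrence 1), the suffix after <H> is nullable, so FOLLOW(<H>) ⊇ FOLLOW(<L>) = {$, r, s}; in <L>-><S> <H> <H> (occurrence 2), the suffix after <H> is empty, so FOLLOW(<H>) ⊇ FOLLOW(<L>) = {$, r, s}. Thus FOLLOW(<H>) = {$, r, s}.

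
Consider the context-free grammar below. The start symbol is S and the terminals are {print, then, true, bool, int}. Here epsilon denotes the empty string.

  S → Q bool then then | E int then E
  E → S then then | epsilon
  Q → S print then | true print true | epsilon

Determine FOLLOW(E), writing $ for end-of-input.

{$, int, print, then}

FIRST(S) = {bool, int, true}  (via Q bool then then, E int then E)
FIRST(E) = {epsilon, bool, int, true}  (via S then then)
FIRST(Q) = {epsilon, bool, int, true}  (via S print then)
FOLLOW(S) includes $ since S is the start symbol.
FOLLOW(S): in E→S then then, S is followed by then then with FIRST {then}; in Q→S print then, S is followed by print then with FIRST {print}. Thus FOLLOW(S) = {$, print, then}.
FOLLOW(E): in S→E int then E (occurrence 1), E is followed by int then E with FIRST {int}; in S→E int then E (occurrence 2), the suffix after E is empty, so FOLLOW(E) ⊇ FOLLOW(S) = {$, print, then}. Thus FOLLOW(E) = {$, int, print, then}.
FOLLOW(Q): in S→Q bool then then, Q is followed by bool then then with FIRST {bool}. Thus FOLLOW(Q) = {bool}.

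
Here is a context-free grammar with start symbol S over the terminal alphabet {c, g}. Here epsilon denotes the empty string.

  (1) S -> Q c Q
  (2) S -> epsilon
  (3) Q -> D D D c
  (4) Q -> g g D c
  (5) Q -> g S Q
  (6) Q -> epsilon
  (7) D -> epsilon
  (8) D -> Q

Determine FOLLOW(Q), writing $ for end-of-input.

FIRST(S): from S->Q c Q we get {c, g}; from S->epsilon we get {epsilon}. So FIRST(S) = {epsilon, c, g}.
FIRST(Q): from Q->D D D c we get {c, g}; from Q->g g D c we get {g}; from Q->g S Q we get {g}; from Q->epsilon we get {epsilon}. So FIRST(Q) = {epsilon, c, g}.
FIRST(D): from D->epsilon we get {epsilon}; from D->Q we get {epsilon, c, g}. So FIRST(D) = {epsilon, c, g}.
FOLLOW(S) includes $ since S is the start symbol.
FOLLOW(D): in Q->D D D c (occurrence 1), D is followed by D D c with FIRST {c, g}; in Q->D D D c (occurrence 2), D is followed by D c with FIRST {c, g}; in Q->D D D c (occurrence 3), D is followed by c with FIRST {c}; in Q->g g D c, D is followed by c with FIRST {c}. Thus FOLLOW(D) = {c, g}.
FOLLOW(S): in Q->g S Q, S is followed by Q with FIRST {epsilon, c, g}; in Q->g S Q, the suffix after S is nullable, so FOLLOW(S) ⊇ FOLLOW(Q) = {$, c, g}. Thus FOLLOW(S) = {$, c, g}.
FOLLOW(Q): in S->Q c Q (occurrence 1), Q is followed by c Q with FIRST {c}; in S->Q c Q (occurrence 2), the suffix after Q is empty, so FOLLOW(Q) ⊇ FOLLOW(S) = {$, c, g}; in Q->g S Q, the suffix after Q is empty (adds nothing new); in D->Q, the suffix after Q is empty, so FOLLOW(Q) ⊇ FOLLOW(D) = {c, g}. Thus FOLLOW(Q) = {$, c, g}.

{$, c, g}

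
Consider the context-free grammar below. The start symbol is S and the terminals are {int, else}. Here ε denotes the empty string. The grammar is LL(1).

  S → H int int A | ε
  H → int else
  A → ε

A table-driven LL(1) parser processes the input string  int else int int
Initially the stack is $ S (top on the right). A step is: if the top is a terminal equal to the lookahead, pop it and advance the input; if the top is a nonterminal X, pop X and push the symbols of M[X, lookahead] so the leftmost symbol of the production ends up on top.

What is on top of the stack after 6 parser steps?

     Stack                 Input               Action
  1  $ S                   int else int int $  expand S → H int int A
  2  $ A int int H         int else int int $  expand H → int else
  3  $ A int int else int  int else int int $  match int
  4  $ A int int else      else int int $      match else
  5  $ A int int           int int $           match int
  6  $ A int               int $               match int
Stack after step 6: $ A (top = A).

A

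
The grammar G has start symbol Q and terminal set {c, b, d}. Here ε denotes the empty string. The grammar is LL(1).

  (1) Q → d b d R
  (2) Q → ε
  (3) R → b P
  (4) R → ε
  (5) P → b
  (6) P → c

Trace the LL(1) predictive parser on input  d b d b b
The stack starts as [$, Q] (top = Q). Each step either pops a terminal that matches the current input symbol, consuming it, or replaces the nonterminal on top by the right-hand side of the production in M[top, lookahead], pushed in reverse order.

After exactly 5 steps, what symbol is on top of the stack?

b

step 1: stack=$ Q  input=d b d b b $  — expand Q → d b d R
step 2: stack=$ R d b d  input=d b d b b $  — match d
step 3: stack=$ R d b  input=b d b b $  — match b
step 4: stack=$ R d  input=d b b $  — match d
step 5: stack=$ R  input=b b $  — expand R → b P
Stack after step 5: $ P b (top = b).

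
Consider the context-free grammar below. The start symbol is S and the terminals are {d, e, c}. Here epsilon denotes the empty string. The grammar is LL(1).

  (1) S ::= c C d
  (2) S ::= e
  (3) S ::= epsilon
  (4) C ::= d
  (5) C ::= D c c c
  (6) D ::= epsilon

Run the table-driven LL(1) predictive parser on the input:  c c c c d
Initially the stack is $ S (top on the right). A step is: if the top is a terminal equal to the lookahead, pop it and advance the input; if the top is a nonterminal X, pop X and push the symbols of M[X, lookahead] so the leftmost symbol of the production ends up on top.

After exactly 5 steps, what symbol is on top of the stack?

     Stack        Input        Action
  1  $ S          c c c c d $  expand S ::= c C d
  2  $ d C c      c c c c d $  match c
  3  $ d C        c c c d $    expand C ::= D c c c
  4  $ d c c c D  c c c d $    expand D ::= epsilon
  5  $ d c c c    c c c d $    match c
Stack after step 5: $ d c c (top = c).

c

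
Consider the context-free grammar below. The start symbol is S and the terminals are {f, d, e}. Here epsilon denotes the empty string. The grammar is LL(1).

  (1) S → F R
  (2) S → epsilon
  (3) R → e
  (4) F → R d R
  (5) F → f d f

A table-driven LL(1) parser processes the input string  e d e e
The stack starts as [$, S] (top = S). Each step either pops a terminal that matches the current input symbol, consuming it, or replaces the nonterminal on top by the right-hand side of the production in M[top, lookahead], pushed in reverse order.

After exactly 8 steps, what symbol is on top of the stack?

step 1: stack=$ S  input=e d e e $  — expand S → F R
step 2: stack=$ R F  input=e d e e $  — expand F → R d R
step 3: stack=$ R R d R  input=e d e e $  — expand R → e
step 4: stack=$ R R d e  input=e d e e $  — match e
step 5: stack=$ R R d  input=d e e $  — match d
step 6: stack=$ R R  input=e e $  — expand R → e
step 7: stack=$ R e  input=e e $  — match e
step 8: stack=$ R  input=e $  — expand R → e
Stack after step 8: $ e (top = e).

e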